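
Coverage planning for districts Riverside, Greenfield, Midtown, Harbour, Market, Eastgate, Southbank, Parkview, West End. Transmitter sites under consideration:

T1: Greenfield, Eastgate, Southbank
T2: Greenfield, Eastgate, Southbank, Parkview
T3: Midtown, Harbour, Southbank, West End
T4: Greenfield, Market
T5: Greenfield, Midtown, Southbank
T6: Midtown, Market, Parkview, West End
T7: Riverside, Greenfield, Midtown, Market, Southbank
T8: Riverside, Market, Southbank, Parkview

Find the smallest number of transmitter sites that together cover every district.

T1, T3, T8 together cover {Riverside, Greenfield, Midtown, Harbour, Market, Eastgate, Southbank, Parkview, West End} — every district.
No 2 of the 8 transmitter sites cover everything (all 28 pairs fall short), so 3 is minimum.

3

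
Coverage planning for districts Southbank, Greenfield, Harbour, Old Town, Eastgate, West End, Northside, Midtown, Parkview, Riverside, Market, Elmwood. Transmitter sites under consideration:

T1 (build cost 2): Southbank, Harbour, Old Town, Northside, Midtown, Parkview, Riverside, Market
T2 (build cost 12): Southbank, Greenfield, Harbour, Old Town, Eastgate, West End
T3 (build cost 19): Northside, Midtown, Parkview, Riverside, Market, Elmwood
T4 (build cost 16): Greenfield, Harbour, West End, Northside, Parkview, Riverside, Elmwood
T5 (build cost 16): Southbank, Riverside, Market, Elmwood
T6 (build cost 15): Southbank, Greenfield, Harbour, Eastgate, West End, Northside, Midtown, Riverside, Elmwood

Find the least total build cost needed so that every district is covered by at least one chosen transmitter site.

17

T1, T6 cover every district at build cost 2 + 15 = 17.
Any cover uses at least 2 transmitter sites; among all covering selections none totals below 17.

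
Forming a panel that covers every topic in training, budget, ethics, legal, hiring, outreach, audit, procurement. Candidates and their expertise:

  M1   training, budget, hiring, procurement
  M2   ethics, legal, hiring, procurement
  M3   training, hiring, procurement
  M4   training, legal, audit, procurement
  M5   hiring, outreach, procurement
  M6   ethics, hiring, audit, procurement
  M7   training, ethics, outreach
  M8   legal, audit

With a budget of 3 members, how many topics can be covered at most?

Choosing M1, M4, M7 covers {training, budget, ethics, legal, hiring, outreach, audit, procurement} — 8 topics.
That is all 8 topics.

8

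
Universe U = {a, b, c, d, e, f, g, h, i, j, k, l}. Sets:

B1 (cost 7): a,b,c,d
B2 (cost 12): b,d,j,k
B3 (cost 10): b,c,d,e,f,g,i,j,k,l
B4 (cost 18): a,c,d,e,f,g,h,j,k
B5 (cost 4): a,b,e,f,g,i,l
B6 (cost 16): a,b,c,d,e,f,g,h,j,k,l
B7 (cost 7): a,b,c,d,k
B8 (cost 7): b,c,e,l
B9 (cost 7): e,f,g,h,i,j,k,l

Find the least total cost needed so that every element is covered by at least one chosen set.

14

B1, B9 cover every element at cost 7 + 7 = 14.
Any cover uses at least 2 sets; among all covering selections none totals below 14.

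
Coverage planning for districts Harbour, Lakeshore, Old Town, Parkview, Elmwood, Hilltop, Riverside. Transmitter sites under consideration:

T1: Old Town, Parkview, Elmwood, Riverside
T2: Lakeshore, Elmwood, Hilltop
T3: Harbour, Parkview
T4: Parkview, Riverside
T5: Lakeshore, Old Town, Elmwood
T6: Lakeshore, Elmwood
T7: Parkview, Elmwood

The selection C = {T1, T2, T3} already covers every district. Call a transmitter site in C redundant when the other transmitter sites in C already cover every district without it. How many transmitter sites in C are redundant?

Drop T1: Old Town, Riverside uncovered — not redundant.
Drop T2: Lakeshore, Hilltop uncovered — not redundant.
Drop T3: Harbour uncovered — not redundant.
None of the transmitter sites in C is redundant.

0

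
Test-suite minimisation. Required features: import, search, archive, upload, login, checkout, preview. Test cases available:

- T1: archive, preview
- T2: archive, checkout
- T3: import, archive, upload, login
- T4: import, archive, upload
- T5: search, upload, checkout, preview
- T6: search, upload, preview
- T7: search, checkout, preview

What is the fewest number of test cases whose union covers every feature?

2

T3, T5 together cover {import, search, archive, upload, login, checkout, preview} — every feature.
No single test case contains all 7 features, so 2 is optimal.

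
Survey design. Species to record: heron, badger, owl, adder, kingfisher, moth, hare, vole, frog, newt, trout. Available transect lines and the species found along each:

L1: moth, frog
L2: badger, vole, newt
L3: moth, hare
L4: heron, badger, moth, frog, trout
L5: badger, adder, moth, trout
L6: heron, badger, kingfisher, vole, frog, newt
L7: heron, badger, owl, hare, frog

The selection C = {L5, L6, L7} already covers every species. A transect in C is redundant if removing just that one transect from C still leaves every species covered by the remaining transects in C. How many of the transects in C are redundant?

0

Drop L5: adder, moth, trout uncovered — not redundant.
Drop L6: kingfisher, vole, newt uncovered — not redundant.
Drop L7: owl, hare uncovered — not redundant.
None of the transects in C is redundant.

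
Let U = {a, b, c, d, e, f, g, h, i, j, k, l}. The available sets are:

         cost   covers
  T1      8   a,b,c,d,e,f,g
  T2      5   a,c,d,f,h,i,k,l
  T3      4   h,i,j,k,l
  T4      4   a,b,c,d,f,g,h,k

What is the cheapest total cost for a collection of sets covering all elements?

T1, T3 cover every element at cost 8 + 4 = 12.
Any cover uses at least 2 sets; among all covering selections none totals below 12.
Greedy by coverage-per-cost would pick T4, T3, T1 for 16 — worse than the optimum 12.

12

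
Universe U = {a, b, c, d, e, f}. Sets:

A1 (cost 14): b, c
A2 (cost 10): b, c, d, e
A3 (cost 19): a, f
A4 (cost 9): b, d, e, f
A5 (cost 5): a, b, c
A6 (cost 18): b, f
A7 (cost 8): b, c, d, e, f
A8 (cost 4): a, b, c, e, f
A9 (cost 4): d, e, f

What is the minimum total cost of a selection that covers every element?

8

A8, A9 cover every element at cost 4 + 4 = 8.
Any cover uses at least 2 sets; among all covering selections none totals below 8.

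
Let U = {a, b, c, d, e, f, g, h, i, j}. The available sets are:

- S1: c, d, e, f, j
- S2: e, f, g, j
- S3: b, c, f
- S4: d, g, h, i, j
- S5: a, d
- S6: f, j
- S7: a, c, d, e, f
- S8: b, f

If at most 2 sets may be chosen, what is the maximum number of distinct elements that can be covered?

Choosing S4, S7 covers {a, c, d, e, f, g, h, i, j} — 9 elements.
No choice of 2 sets does better; here b is left uncovered.

9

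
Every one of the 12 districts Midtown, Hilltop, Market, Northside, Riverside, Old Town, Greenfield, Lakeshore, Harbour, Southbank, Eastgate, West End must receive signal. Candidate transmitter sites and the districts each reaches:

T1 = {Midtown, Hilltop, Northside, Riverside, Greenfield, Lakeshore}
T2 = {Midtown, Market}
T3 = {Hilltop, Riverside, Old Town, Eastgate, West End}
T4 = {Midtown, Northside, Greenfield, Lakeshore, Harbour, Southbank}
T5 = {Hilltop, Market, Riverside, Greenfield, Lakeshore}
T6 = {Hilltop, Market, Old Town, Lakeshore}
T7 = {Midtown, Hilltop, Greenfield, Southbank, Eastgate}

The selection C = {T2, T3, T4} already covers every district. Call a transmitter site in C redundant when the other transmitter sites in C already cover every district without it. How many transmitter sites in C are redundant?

Drop T2: Market uncovered — not redundant.
Drop T3: Hilltop, Riverside, Old Town, Eastgate, … uncovered — not redundant.
Drop T4: Northside, Greenfield, Lakeshore, Harbour, … uncovered — not redundant.
None of the transmitter sites in C is redundant.

0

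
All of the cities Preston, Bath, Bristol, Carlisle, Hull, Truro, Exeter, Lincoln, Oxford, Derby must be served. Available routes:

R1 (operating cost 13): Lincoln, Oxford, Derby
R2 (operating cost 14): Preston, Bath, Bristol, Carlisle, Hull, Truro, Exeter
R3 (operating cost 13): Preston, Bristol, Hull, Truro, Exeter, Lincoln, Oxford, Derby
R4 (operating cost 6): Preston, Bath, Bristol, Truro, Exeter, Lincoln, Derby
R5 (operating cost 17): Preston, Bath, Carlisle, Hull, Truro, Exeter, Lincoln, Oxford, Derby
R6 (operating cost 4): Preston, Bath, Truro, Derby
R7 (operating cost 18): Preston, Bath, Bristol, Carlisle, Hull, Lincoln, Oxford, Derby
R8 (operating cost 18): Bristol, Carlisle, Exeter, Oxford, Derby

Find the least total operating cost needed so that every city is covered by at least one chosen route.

23

R4, R5 cover every city at operating cost 6 + 17 = 23.
Any cover uses at least 2 routes; among all covering selections none totals below 23.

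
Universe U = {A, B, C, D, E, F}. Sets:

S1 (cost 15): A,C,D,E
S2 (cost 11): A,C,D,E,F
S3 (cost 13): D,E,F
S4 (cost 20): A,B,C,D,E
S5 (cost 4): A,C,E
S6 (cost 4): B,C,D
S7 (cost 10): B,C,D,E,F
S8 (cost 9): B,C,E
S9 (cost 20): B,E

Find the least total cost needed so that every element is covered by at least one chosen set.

S5, S7 cover every element at cost 4 + 10 = 14.
Any cover uses at least 2 sets; among all covering selections none totals below 14.
Greedy by coverage-per-cost would pick S5, S6, S7 for 18 — worse than the optimum 14.

14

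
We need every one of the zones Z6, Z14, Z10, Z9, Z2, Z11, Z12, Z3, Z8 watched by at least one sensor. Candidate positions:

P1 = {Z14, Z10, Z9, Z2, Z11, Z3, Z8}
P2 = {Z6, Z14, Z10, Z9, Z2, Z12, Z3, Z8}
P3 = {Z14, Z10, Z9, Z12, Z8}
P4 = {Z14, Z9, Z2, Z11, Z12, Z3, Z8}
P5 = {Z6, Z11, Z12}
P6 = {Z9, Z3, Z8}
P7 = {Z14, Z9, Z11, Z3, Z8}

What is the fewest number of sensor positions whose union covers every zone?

P1, P2 together cover {Z6, Z14, Z10, Z9, Z2, Z11, Z12, Z3, Z8} — every zone.
No single sensor position contains all 9 zones, so 2 is optimal.

2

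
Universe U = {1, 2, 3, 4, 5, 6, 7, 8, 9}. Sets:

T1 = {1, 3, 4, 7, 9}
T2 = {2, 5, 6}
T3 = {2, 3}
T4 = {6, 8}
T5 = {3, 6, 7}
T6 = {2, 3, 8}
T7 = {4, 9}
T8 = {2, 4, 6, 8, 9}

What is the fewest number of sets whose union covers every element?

T1, T2, T4 together cover {1, 2, 3, 4, 5, 6, 7, 8, 9} — every element.
No 2 of the 8 sets cover everything (all 28 pairs fall short), so 3 is minimum.

3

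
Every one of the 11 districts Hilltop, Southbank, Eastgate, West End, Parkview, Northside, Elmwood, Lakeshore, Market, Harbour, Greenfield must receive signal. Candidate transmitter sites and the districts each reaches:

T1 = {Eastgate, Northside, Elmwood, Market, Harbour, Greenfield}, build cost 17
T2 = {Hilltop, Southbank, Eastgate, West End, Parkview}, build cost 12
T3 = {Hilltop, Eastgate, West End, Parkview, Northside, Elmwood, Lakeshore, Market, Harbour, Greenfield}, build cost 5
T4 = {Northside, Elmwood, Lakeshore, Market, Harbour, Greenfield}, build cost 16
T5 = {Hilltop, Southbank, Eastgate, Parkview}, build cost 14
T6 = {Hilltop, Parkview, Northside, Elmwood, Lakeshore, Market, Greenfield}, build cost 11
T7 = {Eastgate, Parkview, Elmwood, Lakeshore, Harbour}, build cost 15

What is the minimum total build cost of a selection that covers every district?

17

T2, T3 cover every district at build cost 12 + 5 = 17.
Any cover uses at least 2 transmitter sites; among all covering selections none totals below 17.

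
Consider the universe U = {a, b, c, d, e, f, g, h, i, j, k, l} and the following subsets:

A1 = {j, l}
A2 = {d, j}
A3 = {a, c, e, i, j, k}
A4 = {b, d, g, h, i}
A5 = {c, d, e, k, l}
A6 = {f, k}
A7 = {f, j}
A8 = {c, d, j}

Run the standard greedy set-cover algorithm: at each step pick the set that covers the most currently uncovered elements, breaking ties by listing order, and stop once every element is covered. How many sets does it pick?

4

Pick 1: A3 covers 6 new elements (a, c, e, i, j, k).
Pick 2: A4 covers 4 new elements (b, d, g, h).
Pick 3: A1 covers 1 new elements (l).
Pick 4: A6 covers 1 new elements (f).
Greedy uses 4 sets.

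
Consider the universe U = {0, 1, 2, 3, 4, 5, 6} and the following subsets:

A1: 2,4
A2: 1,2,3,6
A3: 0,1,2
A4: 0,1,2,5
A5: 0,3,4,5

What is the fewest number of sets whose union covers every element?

A2, A5 together cover {0, 1, 2, 3, 4, 5, 6} — every element.
No single set contains all 7 elements, so 2 is optimal.

2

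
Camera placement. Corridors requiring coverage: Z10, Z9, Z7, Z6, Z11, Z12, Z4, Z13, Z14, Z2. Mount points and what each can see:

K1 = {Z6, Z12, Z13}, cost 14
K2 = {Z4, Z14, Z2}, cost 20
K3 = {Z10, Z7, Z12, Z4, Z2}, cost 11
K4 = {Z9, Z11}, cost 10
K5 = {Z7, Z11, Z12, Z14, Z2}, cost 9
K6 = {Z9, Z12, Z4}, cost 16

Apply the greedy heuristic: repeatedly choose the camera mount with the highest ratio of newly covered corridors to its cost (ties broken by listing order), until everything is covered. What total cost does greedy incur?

44

Pick 1: K5 adds 5 new (Z7, Z11, Z12, Z14, Z2) at cost 9 (ratio 5/9).
Pick 2: K3 adds 2 new (Z10, Z4) at cost 11 (ratio 2/11).
Pick 3: K1 adds 2 new (Z6, Z13) at cost 14 (ratio 2/14).
Pick 4: K4 adds 1 new (Z9) at cost 10 (ratio 1/10).
Greedy total cost: 9 + 11 + 14 + 10 = 44.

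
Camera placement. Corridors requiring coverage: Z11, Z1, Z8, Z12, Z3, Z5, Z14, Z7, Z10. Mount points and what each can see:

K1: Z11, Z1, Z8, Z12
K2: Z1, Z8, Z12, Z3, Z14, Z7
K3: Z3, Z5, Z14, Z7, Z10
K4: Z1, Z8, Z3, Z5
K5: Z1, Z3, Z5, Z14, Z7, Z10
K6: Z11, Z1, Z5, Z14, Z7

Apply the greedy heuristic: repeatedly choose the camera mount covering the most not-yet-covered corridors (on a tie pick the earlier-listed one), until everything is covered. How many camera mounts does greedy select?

3

Pick 1: K2 covers 6 new corridors (Z1, Z8, Z12, Z3, Z14, Z7).
Pick 2: K3 covers 2 new corridors (Z5, Z10).
Pick 3: K1 covers 1 new corridors (Z11).
Greedy uses 3 camera mounts. (The true minimum is 2.)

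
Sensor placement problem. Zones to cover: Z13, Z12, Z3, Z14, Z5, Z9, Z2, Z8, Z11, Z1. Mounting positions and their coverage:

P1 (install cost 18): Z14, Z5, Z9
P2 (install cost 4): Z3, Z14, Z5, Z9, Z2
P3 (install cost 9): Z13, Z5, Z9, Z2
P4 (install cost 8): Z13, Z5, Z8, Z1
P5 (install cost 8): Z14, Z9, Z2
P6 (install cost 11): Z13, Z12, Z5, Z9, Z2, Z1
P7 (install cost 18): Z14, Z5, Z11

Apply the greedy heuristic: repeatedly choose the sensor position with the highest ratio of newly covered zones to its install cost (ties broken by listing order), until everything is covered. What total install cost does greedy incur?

41

Pick 1: P2 adds 5 new (Z3, Z14, Z5, Z9, Z2) at install cost 4 (ratio 5/4).
Pick 2: P4 adds 3 new (Z13, Z8, Z1) at install cost 8 (ratio 3/8).
Pick 3: P6 adds 1 new (Z12) at install cost 11 (ratio 1/11).
Pick 4: P7 adds 1 new (Z11) at install cost 18 (ratio 1/18).
Greedy total install cost: 4 + 8 + 11 + 18 = 41.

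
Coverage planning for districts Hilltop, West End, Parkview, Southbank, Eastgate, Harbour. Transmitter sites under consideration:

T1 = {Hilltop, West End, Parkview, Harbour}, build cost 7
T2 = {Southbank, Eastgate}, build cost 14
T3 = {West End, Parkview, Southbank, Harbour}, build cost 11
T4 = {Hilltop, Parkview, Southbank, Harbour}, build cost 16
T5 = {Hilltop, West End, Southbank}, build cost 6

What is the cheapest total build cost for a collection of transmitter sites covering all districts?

T1, T2 cover every district at build cost 7 + 14 = 21.
Any cover uses at least 2 transmitter sites; among all covering selections none totals below 21.
Greedy by coverage-per-build cost would pick T1, T5, T2 for 27 — worse than the optimum 21.

21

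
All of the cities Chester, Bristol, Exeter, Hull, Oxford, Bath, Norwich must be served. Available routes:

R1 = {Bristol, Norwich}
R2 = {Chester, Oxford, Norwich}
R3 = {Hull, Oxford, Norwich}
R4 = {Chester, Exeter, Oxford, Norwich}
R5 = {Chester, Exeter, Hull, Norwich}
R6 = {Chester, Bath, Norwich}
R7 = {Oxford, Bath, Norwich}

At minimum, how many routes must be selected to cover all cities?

R1, R5, R7 together cover {Chester, Bristol, Exeter, Hull, Oxford, Bath, Norwich} — every city.
No 2 of the 7 routes cover everything (all 21 pairs fall short), so 3 is minimum.
Greedy (largest uncovered first) would take R4, R1, R3, R6 — 4 routes — but 3 suffice.

3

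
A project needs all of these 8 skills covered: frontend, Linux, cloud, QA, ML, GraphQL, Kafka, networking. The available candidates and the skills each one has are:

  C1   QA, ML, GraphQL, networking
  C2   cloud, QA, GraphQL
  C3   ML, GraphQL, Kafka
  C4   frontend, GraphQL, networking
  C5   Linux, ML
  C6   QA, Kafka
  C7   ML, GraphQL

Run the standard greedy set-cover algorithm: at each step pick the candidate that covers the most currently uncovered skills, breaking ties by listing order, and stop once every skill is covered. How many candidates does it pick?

5

Pick 1: C1 covers 4 new skills (QA, ML, GraphQL, networking).
Pick 2: C2 covers 1 new skills (cloud).
Pick 3: C3 covers 1 new skills (Kafka).
Pick 4: C4 covers 1 new skills (frontend).
Pick 5: C5 covers 1 new skills (Linux).
Greedy uses 5 candidates. (The true minimum is 4.)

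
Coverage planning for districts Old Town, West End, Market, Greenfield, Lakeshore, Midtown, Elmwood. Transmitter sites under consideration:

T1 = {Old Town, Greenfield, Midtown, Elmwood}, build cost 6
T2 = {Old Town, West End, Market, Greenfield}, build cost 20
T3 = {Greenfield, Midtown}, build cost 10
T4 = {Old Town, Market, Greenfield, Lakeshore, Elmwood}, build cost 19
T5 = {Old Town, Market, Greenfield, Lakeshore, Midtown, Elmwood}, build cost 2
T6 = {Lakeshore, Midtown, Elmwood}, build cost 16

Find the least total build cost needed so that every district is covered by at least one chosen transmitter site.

T2, T5 cover every district at build cost 20 + 2 = 22.
Any cover uses at least 2 transmitter sites; among all covering selections none totals below 22.

22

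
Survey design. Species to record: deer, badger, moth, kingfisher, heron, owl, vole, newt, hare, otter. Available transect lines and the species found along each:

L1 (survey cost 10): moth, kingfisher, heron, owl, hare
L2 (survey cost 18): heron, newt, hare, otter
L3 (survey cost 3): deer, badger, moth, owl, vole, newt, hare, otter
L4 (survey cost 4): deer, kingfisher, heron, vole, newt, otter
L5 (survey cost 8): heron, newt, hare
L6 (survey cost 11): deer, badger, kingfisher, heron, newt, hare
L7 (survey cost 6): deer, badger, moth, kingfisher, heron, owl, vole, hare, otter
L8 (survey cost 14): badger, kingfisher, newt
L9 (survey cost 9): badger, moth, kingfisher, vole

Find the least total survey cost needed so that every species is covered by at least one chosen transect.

7

L3, L4 cover every species at survey cost 3 + 4 = 7.
Any cover uses at least 2 transects; among all covering selections none totals below 7.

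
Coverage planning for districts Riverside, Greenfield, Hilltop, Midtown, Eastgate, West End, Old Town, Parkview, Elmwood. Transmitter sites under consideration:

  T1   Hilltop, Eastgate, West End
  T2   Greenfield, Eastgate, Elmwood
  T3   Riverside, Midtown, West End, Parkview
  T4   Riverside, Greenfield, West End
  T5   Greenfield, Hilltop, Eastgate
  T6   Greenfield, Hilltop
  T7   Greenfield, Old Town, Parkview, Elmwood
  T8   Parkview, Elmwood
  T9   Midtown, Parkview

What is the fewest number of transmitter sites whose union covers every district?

3

T1, T3, T7 together cover {Riverside, Greenfield, Hilltop, Midtown, Eastgate, West End, Old Town, Parkview, Elmwood} — every district.
No 2 of the 9 transmitter sites cover everything (all 36 pairs fall short), so 3 is minimum.
Greedy (largest uncovered first) would take T3, T2, T1, T7 — 4 transmitter sites — but 3 suffice.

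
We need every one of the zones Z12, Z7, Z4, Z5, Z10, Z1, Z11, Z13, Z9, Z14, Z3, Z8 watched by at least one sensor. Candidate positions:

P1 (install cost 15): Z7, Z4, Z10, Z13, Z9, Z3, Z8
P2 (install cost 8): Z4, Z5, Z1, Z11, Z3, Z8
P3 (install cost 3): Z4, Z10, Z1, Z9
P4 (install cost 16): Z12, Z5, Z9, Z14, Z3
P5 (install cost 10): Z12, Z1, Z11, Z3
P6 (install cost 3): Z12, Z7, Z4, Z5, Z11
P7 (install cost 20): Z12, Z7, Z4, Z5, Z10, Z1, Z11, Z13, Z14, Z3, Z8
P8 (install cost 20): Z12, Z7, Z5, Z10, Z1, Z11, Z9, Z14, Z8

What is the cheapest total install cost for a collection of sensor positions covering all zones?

P3, P7 cover every zone at install cost 3 + 20 = 23.
Any cover uses at least 2 sensor positions; among all covering selections none totals below 23.
Greedy by coverage-per-install cost would pick P6, P3, P2, P7 for 34 — worse than the optimum 23.

23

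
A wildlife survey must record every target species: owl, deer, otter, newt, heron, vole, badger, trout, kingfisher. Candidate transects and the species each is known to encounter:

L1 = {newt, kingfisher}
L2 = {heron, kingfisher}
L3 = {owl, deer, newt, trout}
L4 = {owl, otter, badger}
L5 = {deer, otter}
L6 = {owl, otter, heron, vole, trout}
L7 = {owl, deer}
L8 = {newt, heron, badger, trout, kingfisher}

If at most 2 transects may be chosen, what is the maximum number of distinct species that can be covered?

8

Choosing L6, L8 covers {owl, otter, newt, heron, vole, badger, trout, kingfisher} — 8 species.
No choice of 2 transects does better; here deer is left uncovered.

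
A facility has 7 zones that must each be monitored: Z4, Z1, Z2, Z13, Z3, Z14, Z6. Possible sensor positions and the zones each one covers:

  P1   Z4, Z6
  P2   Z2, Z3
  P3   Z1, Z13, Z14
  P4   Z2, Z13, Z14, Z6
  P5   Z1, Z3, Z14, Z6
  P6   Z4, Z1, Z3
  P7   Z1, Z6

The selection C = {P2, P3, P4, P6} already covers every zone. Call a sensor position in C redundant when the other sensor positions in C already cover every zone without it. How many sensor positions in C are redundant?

Drop P2: the rest still cover every zone — redundant.
Drop P3: the rest still cover every zone — redundant.
Drop P4: Z6 uncovered — not redundant.
Drop P6: Z4 uncovered — not redundant.
2 redundant: P2, P3.

2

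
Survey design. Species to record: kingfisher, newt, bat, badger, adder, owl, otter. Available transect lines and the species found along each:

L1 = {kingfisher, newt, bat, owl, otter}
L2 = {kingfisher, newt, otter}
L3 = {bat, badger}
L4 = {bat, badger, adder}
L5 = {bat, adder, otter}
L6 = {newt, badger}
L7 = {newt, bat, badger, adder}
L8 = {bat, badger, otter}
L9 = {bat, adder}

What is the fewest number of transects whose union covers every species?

2

L1, L4 together cover {kingfisher, newt, bat, badger, adder, owl, otter} — every species.
No single transect contains all 7 species, so 2 is optimal.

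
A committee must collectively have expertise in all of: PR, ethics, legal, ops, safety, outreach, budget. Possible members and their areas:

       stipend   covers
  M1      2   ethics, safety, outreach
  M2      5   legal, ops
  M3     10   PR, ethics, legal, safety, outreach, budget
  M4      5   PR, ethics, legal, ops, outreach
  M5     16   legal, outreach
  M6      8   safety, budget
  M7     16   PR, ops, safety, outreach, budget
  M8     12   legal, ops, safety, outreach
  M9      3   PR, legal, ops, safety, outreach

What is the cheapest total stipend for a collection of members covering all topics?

13

M3, M9 cover every topic at stipend 10 + 3 = 13.
Any cover uses at least 2 members; among all covering selections none totals below 13.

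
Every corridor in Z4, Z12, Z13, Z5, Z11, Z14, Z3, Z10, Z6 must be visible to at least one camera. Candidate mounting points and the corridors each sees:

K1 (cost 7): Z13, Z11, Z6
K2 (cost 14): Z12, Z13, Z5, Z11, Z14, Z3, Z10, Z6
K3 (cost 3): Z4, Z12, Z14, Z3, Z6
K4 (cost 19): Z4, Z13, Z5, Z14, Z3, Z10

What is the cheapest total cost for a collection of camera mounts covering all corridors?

17

K2, K3 cover every corridor at cost 14 + 3 = 17.
Any cover uses at least 2 camera mounts; among all covering selections none totals below 17.
Greedy by coverage-per-cost would pick K3, K1, K2 for 24 — worse than the optimum 17.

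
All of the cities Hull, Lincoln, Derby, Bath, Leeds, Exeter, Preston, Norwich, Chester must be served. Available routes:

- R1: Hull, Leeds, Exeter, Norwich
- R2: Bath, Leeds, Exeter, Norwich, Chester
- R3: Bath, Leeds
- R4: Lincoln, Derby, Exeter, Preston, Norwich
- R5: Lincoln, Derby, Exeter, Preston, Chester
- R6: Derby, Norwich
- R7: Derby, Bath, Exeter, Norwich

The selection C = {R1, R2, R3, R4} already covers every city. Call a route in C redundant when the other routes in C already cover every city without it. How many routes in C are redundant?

Drop R1: Hull uncovered — not redundant.
Drop R2: Chester uncovered — not redundant.
Drop R3: the rest still cover every city — redundant.
Drop R4: Lincoln, Derby, Preston uncovered — not redundant.
1 redundant: R3.

1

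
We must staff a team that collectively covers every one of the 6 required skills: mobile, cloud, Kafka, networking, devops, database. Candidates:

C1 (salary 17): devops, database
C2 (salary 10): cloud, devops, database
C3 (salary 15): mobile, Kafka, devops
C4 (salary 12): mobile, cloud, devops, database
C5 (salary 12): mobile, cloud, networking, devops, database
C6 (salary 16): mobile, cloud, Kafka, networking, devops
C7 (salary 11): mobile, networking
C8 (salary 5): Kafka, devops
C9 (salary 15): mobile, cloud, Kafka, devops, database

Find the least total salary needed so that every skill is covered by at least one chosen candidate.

C5, C8 cover every skill at salary 12 + 5 = 17.
Any cover uses at least 2 candidates; among all covering selections none totals below 17.

17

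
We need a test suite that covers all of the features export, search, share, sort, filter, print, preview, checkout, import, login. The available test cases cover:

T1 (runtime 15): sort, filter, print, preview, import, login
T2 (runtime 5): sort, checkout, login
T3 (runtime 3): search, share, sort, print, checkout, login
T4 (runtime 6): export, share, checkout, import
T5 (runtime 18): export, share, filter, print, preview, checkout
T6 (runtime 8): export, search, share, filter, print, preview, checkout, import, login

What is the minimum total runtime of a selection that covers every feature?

11

T3, T6 cover every feature at runtime 3 + 8 = 11.
Any cover uses at least 2 test cases; among all covering selections none totals below 11.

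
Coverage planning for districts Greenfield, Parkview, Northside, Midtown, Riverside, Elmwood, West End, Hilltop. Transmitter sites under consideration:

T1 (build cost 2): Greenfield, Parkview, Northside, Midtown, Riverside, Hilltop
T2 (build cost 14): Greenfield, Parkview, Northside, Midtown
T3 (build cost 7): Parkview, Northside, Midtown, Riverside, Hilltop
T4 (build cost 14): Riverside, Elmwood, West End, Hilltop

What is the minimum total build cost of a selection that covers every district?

T1, T4 cover every district at build cost 2 + 14 = 16.
Any cover uses at least 2 transmitter sites; among all covering selections none totals below 16.

16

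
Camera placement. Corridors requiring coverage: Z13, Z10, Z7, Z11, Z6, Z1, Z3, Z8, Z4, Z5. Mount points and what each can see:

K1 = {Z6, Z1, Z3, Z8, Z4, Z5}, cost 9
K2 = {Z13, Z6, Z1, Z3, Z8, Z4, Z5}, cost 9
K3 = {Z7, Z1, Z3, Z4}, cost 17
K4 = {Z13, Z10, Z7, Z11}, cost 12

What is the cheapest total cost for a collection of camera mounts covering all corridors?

21

K1, K4 cover every corridor at cost 9 + 12 = 21.
Any cover uses at least 2 camera mounts; among all covering selections none totals below 21.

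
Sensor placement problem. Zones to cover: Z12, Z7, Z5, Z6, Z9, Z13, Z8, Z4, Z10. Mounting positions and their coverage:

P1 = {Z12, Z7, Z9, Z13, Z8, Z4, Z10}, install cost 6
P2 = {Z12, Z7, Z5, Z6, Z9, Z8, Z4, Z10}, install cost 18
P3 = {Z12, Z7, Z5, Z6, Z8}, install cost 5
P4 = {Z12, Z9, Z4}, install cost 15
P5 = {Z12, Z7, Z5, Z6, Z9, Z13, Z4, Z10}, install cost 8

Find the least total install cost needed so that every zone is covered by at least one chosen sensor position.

P1, P3 cover every zone at install cost 6 + 5 = 11.
Any cover uses at least 2 sensor positions; among all covering selections none totals below 11.

11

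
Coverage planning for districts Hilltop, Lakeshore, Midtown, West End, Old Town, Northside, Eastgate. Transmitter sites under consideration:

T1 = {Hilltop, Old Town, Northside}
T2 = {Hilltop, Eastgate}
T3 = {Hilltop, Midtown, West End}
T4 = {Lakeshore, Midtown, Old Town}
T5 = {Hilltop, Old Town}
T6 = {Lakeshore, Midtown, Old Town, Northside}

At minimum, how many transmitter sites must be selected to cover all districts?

T2, T3, T6 together cover {Hilltop, Lakeshore, Midtown, West End, Old Town, Northside, Eastgate} — every district.
No 2 of the 6 transmitter sites cover everything (all 15 pairs fall short), so 3 is minimum.

3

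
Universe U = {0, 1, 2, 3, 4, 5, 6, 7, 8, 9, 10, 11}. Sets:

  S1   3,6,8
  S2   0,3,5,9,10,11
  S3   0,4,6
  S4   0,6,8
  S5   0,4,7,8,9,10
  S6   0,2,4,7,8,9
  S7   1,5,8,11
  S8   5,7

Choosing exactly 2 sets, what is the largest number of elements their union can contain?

10

Choosing S2, S6 covers {0, 2, 3, 4, 5, 7, 8, 9, 10, 11} — 10 elements.
No choice of 2 sets does better; here 1, 6 are left uncovered.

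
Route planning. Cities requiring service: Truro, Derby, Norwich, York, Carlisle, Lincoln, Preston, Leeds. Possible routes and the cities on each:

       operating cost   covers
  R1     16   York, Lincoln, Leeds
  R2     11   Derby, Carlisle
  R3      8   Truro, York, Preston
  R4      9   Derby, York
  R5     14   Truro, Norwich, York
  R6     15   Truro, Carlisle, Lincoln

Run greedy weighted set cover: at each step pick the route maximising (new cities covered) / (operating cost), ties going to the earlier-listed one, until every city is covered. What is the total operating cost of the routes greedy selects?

49

Pick 1: R3 adds 3 new (Truro, York, Preston) at operating cost 8 (ratio 3/8).
Pick 2: R2 adds 2 new (Derby, Carlisle) at operating cost 11 (ratio 2/11).
Pick 3: R1 adds 2 new (Lincoln, Leeds) at operating cost 16 (ratio 2/16).
Pick 4: R5 adds 1 new (Norwich) at operating cost 14 (ratio 1/14).
Greedy total operating cost: 8 + 11 + 16 + 14 = 49.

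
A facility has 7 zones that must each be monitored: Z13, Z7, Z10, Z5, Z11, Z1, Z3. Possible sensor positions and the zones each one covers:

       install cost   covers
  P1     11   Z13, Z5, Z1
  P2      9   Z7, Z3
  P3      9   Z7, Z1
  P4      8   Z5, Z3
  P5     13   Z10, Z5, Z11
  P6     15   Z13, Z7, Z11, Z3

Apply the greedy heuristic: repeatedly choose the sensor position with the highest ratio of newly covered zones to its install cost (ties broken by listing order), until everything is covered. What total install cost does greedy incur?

33

Pick 1: P1 adds 3 new (Z13, Z5, Z1) at install cost 11 (ratio 3/11).
Pick 2: P2 adds 2 new (Z7, Z3) at install cost 9 (ratio 2/9).
Pick 3: P5 adds 2 new (Z10, Z11) at install cost 13 (ratio 2/13).
Greedy total install cost: 11 + 9 + 13 = 33.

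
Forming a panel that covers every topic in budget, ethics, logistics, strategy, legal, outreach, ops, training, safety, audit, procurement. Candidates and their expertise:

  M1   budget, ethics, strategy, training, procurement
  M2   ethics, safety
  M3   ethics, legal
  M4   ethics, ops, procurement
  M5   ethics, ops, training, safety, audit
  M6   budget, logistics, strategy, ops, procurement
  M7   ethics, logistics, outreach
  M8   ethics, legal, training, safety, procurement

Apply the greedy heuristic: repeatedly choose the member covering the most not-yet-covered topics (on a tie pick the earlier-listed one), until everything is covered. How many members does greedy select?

Pick 1: M1 covers 5 new topics (budget, ethics, strategy, training, procurement).
Pick 2: M5 covers 3 new topics (ops, safety, audit).
Pick 3: M7 covers 2 new topics (logistics, outreach).
Pick 4: M3 covers 1 new topics (legal).
Greedy uses 4 members.

4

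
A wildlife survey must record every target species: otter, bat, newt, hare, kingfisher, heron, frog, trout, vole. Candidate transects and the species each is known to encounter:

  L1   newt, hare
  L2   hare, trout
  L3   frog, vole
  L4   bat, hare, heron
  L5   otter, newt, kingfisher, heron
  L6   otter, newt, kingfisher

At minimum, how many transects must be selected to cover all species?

L2, L3, L4, L5 together cover {otter, bat, newt, hare, kingfisher, heron, frog, trout, vole} — every species.
No 3 of the 6 transects cover everything (all 20 triples fall short), so 4 is minimum.

4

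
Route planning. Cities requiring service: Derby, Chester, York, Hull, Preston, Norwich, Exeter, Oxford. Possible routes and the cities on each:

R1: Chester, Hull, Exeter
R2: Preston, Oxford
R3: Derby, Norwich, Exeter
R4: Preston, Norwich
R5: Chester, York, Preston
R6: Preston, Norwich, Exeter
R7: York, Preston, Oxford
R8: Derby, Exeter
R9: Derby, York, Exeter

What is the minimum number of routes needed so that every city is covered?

3

R1, R3, R7 together cover {Derby, Chester, York, Hull, Preston, Norwich, Exeter, Oxford} — every city.
No 2 of the 9 routes cover everything (all 36 pairs fall short), so 3 is minimum.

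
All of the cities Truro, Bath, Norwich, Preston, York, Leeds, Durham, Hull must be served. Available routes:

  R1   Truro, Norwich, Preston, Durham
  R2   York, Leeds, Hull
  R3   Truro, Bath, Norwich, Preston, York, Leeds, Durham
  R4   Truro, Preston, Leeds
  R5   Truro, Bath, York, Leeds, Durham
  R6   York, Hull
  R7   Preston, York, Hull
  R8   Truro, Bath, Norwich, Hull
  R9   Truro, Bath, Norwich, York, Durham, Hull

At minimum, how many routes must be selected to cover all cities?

R2, R3 together cover {Truro, Bath, Norwich, Preston, York, Leeds, Durham, Hull} — every city.
No single route contains all 8 cities, so 2 is optimal.

2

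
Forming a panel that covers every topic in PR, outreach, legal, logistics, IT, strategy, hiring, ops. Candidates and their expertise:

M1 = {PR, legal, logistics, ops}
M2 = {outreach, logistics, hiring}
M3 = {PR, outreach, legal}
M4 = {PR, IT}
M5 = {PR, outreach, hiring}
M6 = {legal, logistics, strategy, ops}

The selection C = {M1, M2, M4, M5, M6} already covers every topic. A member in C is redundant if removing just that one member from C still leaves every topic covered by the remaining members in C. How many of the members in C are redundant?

3

Drop M1: the rest still cover every topic — redundant.
Drop M2: the rest still cover every topic — redundant.
Drop M4: IT uncovered — not redundant.
Drop M5: the rest still cover every topic — redundant.
Drop M6: strategy uncovered — not redundant.
3 redundant: M1, M2, M5.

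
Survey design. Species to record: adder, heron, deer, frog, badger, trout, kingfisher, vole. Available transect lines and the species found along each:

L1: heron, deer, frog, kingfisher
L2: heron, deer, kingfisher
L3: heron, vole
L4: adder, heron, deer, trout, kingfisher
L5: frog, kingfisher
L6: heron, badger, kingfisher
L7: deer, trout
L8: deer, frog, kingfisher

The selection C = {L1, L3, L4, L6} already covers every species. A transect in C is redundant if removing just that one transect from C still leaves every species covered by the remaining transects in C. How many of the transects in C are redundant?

Drop L1: frog uncovered — not redundant.
Drop L3: vole uncovered — not redundant.
Drop L4: adder, trout uncovered — not redundant.
Drop L6: badger uncovered — not redundant.
None of the transects in C is redundant.

0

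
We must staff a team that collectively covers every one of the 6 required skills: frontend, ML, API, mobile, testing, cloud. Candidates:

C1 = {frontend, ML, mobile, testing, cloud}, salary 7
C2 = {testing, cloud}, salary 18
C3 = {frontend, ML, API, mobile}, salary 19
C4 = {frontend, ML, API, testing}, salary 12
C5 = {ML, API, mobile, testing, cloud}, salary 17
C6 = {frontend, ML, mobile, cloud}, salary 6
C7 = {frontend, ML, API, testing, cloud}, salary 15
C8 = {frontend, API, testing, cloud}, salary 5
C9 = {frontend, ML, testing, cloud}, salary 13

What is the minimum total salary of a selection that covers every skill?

11

C6, C8 cover every skill at salary 6 + 5 = 11.
Any cover uses at least 2 candidates; among all covering selections none totals below 11.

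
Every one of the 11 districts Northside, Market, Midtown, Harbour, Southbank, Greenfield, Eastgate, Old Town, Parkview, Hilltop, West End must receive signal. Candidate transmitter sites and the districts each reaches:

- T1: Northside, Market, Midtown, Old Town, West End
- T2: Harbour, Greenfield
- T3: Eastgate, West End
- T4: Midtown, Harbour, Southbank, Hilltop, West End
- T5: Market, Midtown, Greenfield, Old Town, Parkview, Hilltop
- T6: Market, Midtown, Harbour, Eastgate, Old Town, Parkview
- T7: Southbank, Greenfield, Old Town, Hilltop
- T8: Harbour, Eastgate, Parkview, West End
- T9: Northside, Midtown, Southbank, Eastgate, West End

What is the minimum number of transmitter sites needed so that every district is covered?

T1, T6, T7 together cover {Northside, Market, Midtown, Harbour, Southbank, Greenfield, Eastgate, Old Town, Parkview, Hilltop, West End} — every district.
No 2 of the 9 transmitter sites cover everything (all 36 pairs fall short), so 3 is minimum.

3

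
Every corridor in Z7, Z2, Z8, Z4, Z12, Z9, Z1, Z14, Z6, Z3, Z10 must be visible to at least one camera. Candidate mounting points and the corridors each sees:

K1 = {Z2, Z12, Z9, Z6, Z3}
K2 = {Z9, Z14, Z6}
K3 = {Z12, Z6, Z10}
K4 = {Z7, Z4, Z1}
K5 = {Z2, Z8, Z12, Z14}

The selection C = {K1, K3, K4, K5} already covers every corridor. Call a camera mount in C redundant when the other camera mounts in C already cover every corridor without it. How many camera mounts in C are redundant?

0

Drop K1: Z9, Z3 uncovered — not redundant.
Drop K3: Z10 uncovered — not redundant.
Drop K4: Z7, Z4, Z1 uncovered — not redundant.
Drop K5: Z8, Z14 uncovered — not redundant.
None of the camera mounts in C is redundant.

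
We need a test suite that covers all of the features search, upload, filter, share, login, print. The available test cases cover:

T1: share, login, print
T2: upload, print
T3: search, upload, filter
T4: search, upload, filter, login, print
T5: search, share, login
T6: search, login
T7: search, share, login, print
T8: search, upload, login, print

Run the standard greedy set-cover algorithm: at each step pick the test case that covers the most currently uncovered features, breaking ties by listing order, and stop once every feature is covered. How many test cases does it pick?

Pick 1: T4 covers 5 new features (search, upload, filter, login, print).
Pick 2: T1 covers 1 new features (share).
Greedy uses 2 test cases.

2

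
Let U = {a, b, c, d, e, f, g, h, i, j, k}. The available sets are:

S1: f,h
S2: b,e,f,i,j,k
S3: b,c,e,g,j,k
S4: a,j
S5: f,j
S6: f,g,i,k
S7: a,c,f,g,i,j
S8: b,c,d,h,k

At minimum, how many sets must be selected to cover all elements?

S2, S7, S8 together cover {a, b, c, d, e, f, g, h, i, j, k} — every element.
No 2 of the 8 sets cover everything (all 28 pairs fall short), so 3 is minimum.

3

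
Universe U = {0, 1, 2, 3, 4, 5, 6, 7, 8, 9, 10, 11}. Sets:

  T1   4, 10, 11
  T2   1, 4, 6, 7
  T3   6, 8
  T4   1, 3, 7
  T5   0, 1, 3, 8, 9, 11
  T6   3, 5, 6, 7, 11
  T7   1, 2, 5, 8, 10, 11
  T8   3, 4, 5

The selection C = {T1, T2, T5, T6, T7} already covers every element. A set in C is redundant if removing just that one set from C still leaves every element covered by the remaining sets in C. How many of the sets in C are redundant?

Drop T1: the rest still cover every element — redundant.
Drop T2: the rest still cover every element — redundant.
Drop T5: 0, 9 uncovered — not redundant.
Drop T6: the rest still cover every element — redundant.
Drop T7: 2 uncovered — not redundant.
3 redundant: T1, T2, T6.

3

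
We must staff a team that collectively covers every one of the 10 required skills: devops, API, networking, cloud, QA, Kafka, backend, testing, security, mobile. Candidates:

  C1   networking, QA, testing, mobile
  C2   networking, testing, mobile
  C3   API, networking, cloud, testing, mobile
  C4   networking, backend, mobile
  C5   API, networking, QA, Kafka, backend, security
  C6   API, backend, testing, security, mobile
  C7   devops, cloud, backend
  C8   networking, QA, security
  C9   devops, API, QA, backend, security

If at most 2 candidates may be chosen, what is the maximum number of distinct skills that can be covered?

Choosing C3, C5 covers {API, networking, cloud, QA, Kafka, backend, testing, security, mobile} — 9 skills.
No choice of 2 candidates does better; here devops is left uncovered.

9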